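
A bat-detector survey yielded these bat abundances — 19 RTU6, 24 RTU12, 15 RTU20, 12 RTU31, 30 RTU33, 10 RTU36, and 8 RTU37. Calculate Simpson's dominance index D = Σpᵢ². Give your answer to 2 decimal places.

Total N = 19+24+15+12+30+10+8 = 118, so the proportions are 0.161, 0.2034, 0.1271, 0.1017, 0.2542, 0.0847, 0.0678 (working shown to 4 dp, full precision carried).
D = 0.161² + 0.2034² + 0.1271² + 0.1017² + 0.2542² + 0.0847² + 0.0678² = 0.0259 + 0.0414 + 0.0162 + 0.0103 + 0.0646 + 0.0072 + 0.0046 = 0.1702.
To 2 decimal places, D = 0.17.

0.17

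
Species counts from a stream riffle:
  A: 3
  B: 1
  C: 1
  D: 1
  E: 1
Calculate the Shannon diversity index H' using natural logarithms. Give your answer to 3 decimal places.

Total N = 3+1+1+1+1 = 7, so the proportions are 0.42857, 0.14286, 0.14286, 0.14286, 0.14286 (working shown to 5 dp, full precision carried).
Each pᵢ ln pᵢ term: 0.42857×(-0.84730)=-0.36313, 0.14286×(-1.94591)=-0.27799, 0.14286×(-1.94591)=-0.27799, 0.14286×(-1.94591)=-0.27799, 0.14286×(-1.94591)=-0.27799.
Sum = -1.47508, so H' = 1.475.

1.475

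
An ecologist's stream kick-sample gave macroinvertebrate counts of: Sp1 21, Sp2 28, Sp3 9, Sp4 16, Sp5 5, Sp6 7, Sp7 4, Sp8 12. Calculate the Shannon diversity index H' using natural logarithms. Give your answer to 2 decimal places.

1.90

Total N = 21+28+9+16+5+7+4+12 = 102, so the proportions are 0.2059, 0.2745, 0.0882, 0.1569, 0.049, 0.0686, 0.0392, 0.1176 (working shown to 4 dp, full precision carried).
Each pᵢ ln pᵢ term: 0.2059×(-1.5805)=-0.3254, 0.2745×(-1.2928)=-0.3549, 0.0882×(-2.4277)=-0.2142, 0.1569×(-1.8524)=-0.2906, 0.049×(-3.0155)=-0.1478, 0.0686×(-2.6791)=-0.1839, 0.0392×(-3.2387)=-0.1270, 0.1176×(-2.1401)=-0.2518.
Sum = -1.8955, so H' = 1.90.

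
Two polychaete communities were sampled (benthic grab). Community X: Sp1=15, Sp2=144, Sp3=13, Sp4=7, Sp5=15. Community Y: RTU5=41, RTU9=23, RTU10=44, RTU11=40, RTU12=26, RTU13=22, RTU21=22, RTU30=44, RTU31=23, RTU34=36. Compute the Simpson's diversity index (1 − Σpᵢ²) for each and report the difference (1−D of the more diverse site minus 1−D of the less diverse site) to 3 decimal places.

0.460

Community X: N=194, proportions 0.07732, 0.74227, 0.06701, 0.03608, 0.07732, giving 1−D = 0.43129 (working shown to 5 dp, full precision carried).
Community Y: N=321, proportions 0.12773, 0.07165, 0.13707, 0.12461, 0.081, 0.06854, 0.06854, 0.13707, 0.07165, 0.11215, giving 1−D = 0.89178.
Difference = |0.43129 − 0.89178| = 0.46049, i.e. 0.460 to 3 decimal places.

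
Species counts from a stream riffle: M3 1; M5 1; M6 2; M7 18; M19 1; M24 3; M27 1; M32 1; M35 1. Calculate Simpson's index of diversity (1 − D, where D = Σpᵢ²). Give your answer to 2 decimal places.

0.59

Total N = 1+1+2+18+1+3+1+1+1 = 29, so the proportions are 0.0345, 0.0345, 0.069, 0.6207, 0.0345, 0.1034, 0.0345, 0.0345, 0.0345 (working shown to 4 dp, full precision carried).
D = 0.0345² + 0.0345² + 0.069² + 0.6207² + 0.0345² + 0.1034² + 0.0345² + 0.0345² + 0.0345² = 0.0012 + 0.0012 + 0.0048 + 0.3853 + 0.0012 + 0.0107 + 0.0012 + 0.0012 + 0.0012 = 0.4078.
So 1 − D = 0.5922, i.e. 0.59 to 2 decimal places.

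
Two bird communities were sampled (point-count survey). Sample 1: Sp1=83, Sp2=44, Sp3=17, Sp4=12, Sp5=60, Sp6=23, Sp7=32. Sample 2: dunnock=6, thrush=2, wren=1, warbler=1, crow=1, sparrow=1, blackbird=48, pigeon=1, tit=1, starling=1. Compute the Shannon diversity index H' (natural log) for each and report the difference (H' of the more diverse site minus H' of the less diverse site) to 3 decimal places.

0.764

Sample 1: N=271, proportions 0.30627, 0.16236, 0.06273, 0.04428, 0.2214, 0.08487, 0.11808, giving H' = 1.76473 (working shown to 5 dp, full precision carried).
Sample 2: N=63, proportions 0.09524, 0.03175, 0.01587, 0.01587, 0.01587, 0.01587, 0.7619, 0.01587, 0.01587, 0.01587, giving H' = 1.00100.
Difference = |1.76473 − 1.00100| = 0.76373, i.e. 0.764 to 3 decimal places.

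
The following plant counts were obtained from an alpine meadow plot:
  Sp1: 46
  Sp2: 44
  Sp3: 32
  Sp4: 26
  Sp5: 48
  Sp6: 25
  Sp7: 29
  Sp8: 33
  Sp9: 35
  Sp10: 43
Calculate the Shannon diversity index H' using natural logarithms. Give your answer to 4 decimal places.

2.2774

Total N = 46+44+32+26+48+25+29+33+35+43 = 361, so the proportions are 0.127424, 0.121884, 0.088643, 0.072022, 0.132964, 0.069252, 0.080332, 0.091413, 0.096953, 0.119114 (working shown to 6 dp, full precision carried).
Each pᵢ ln pᵢ term: 0.127424×(-2.060237)=-0.262523, 0.121884×(-2.104688)=-0.256527, 0.088643×(-2.423142)=-0.214794, 0.072022×(-2.630781)=-0.189475, 0.132964×(-2.017677)=-0.268278, 0.069252×(-2.670002)=-0.184903, 0.080332×(-2.521582)=-0.202565, 0.091413×(-2.392370)=-0.218693, 0.096953×(-2.333530)=-0.226243, 0.119114×(-2.127678)=-0.253435.
Sum = -2.277436, so H' = 2.2774.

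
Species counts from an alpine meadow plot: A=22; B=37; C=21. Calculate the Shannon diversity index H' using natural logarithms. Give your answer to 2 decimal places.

Total N = 22+37+21 = 80, so the proportions are 0.275, 0.4625, 0.2625 (working shown to 4 dp, full precision carried).
Each pᵢ ln pᵢ term: 0.275×(-1.2910)=-0.3550, 0.4625×(-0.7711)=-0.3566, 0.2625×(-1.3375)=-0.3511.
Sum = -1.0628, so H' = 1.06.

1.06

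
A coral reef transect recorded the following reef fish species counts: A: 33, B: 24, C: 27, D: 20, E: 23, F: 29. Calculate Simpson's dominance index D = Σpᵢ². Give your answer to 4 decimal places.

0.1711

Total N = 33+24+27+20+23+29 = 156, so the proportions are 0.211538, 0.153846, 0.173077, 0.128205, 0.147436, 0.185897 (working shown to 6 dp, full precision carried).
D = 0.211538² + 0.153846² + 0.173077² + 0.128205² + 0.147436² + 0.185897² = 0.044749 + 0.023669 + 0.029956 + 0.016437 + 0.021737 + 0.034558 = 0.171105.
To 4 decimal places, D = 0.1711.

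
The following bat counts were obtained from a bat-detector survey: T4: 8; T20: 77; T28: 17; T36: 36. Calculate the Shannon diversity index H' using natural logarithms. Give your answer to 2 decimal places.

1.10

Total N = 8+77+17+36 = 138, so the proportions are 0.058, 0.558, 0.1232, 0.2609 (working shown to 4 dp, full precision carried).
Each pᵢ ln pᵢ term: 0.058×(-2.8478)=-0.1651, 0.558×(-0.5834)=-0.3255, 0.1232×(-2.0940)=-0.2580, 0.2609×(-1.3437)=-0.3505.
Sum = -1.0991, so H' = 1.10.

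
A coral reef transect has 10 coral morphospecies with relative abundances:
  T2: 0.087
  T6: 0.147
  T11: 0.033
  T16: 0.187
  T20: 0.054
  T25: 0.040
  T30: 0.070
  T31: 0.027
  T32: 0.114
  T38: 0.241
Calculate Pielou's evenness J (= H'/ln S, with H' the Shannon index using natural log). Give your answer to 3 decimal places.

0.904

H' = −Σ pᵢ ln pᵢ = −((-0.21244) + (-0.28185) + (-0.11257) + (-0.31353) + (-0.15761) + (-0.12876) + (-0.18615) + (-0.09752) + (-0.24756) + (-0.34293)) = 2.08092 (working shown to 5 dp, full precision carried).
With S = 10 species, ln S = 2.30259, so J = 2.08092/2.30259 = 0.90373, i.e. 0.904 to 3 decimal places.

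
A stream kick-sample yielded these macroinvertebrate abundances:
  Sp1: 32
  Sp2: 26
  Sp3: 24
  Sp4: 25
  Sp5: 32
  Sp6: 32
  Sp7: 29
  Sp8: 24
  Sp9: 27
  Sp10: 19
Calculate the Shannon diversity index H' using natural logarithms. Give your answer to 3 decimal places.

Total N = 32+26+24+25+32+32+29+24+27+19 = 270, so the proportions are 0.11852, 0.0963, 0.08889, 0.09259, 0.11852, 0.11852, 0.10741, 0.08889, 0.1, 0.07037 (working shown to 5 dp, full precision carried).
Each pᵢ ln pᵢ term: 0.11852×(-2.13269)=-0.25276, 0.0963×(-2.34033)=-0.22536, 0.08889×(-2.42037)=-0.21514, 0.09259×(-2.37955)=-0.22033, 0.11852×(-2.13269)=-0.25276, 0.11852×(-2.13269)=-0.25276, 0.10741×(-2.23113)=-0.23964, 0.08889×(-2.42037)=-0.21514, 0.1×(-2.30259)=-0.23026, 0.07037×(-2.65398)=-0.18676.
Sum = -2.29093, so H' = 2.291.

2.291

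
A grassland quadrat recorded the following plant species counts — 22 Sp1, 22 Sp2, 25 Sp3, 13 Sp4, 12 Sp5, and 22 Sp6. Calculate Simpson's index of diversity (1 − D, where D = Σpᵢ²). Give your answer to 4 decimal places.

0.8224

Total N = 22+22+25+13+12+22 = 116, so the proportions are 0.189655, 0.189655, 0.215517, 0.112069, 0.103448, 0.189655 (working shown to 6 dp, full precision carried).
D = 0.189655² + 0.189655² + 0.215517² + 0.112069² + 0.103448² + 0.189655² = 0.035969 + 0.035969 + 0.046448 + 0.012559 + 0.010702 + 0.035969 = 0.177616.
So 1 − D = 0.822384, i.e. 0.8224 to 4 decimal places.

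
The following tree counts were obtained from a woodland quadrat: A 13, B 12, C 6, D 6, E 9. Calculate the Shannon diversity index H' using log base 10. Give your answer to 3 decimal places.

0.677

Total N = 13+12+6+6+9 = 46, so the proportions are 0.28261, 0.26087, 0.13043, 0.13043, 0.19565 (working shown to 5 dp, full precision carried).
Each pᵢ log₁₀ pᵢ term: 0.28261×(-0.54881)=-0.15510, 0.26087×(-0.58358)=-0.15224, 0.13043×(-0.88461)=-0.11538, 0.13043×(-0.88461)=-0.11538, 0.19565×(-0.70852)=-0.13862.
Sum = -0.67673, so H' = 0.677.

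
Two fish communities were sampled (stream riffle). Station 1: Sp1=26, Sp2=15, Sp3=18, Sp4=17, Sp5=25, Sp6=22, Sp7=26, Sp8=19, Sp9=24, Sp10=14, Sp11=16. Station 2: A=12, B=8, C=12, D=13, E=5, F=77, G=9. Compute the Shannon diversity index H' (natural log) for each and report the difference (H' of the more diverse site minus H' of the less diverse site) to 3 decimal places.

Station 1: N=222, proportions 0.11712, 0.06757, 0.08108, 0.07658, 0.11261, 0.0991, 0.11712, 0.08559, 0.10811, 0.06306, 0.07207, giving H' = 2.37460 (working shown to 5 dp, full precision carried).
Station 2: N=136, proportions 0.08824, 0.05882, 0.08824, 0.09559, 0.03676, 0.56618, 0.06618, giving H' = 1.44271.
Difference = |2.37460 − 1.44271| = 0.93189, i.e. 0.932 to 3 decimal places.

0.932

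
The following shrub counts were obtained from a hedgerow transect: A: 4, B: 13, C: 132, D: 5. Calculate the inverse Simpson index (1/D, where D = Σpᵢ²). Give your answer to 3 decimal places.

Total N = 4+13+132+5 = 154, so the proportions are 0.025974, 0.084416, 0.857143, 0.032468 (working shown to 6 dp, full precision carried).
D = 0.025974² + 0.084416² + 0.857143² + 0.032468² = 0.000675 + 0.007126 + 0.734694 + 0.001054 = 0.743549.
So 1/D = 1.34490, i.e. 1.345 to 3 decimal places.

1.345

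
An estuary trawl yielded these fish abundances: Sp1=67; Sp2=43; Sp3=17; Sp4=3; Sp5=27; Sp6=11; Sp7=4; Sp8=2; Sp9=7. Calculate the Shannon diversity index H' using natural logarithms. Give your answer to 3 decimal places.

Total N = 67+43+17+3+27+11+4+2+7 = 181, so the proportions are 0.37017, 0.23757, 0.09392, 0.01657, 0.14917, 0.06077, 0.0221, 0.01105, 0.03867 (working shown to 5 dp, full precision carried).
Each pᵢ ln pᵢ term: 0.37017×(-0.99380)=-0.36787, 0.23757×(-1.43730)=-0.34146, 0.09392×(-2.36528)=-0.22215, 0.01657×(-4.09988)=-0.06795, 0.14917×(-1.90266)=-0.28382, 0.06077×(-2.80060)=-0.17020, 0.0221×(-3.81220)=-0.08425, 0.01105×(-4.50535)=-0.04978, 0.03867×(-3.25259)=-0.12579.
Sum = -1.71328, so H' = 1.713.

1.713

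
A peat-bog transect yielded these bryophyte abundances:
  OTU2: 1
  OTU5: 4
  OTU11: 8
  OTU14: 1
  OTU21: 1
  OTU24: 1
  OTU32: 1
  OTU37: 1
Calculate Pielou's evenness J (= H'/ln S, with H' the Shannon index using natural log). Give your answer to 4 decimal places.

Total N = 1+4+8+1+1+1+1+1 = 18, so the proportions are 0.055556, 0.222222, 0.444444, 0.055556, 0.055556, 0.055556, 0.055556, 0.055556 (working shown to 6 dp, full precision carried).
H' = −Σ pᵢ ln pᵢ = −((-0.160576) + (-0.334239) + (-0.360413) + (-0.160576) + (-0.160576) + (-0.160576) + (-0.160576) + (-0.160576)) = 1.658110.
With S = 8 species, ln S = 2.079442, so J = 1.658110/2.079442 = 0.797382, i.e. 0.7974 to 4 decimal places.

0.7974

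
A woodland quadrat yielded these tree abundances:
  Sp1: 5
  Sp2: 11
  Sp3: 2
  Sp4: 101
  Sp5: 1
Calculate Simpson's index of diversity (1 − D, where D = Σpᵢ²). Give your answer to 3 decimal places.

Total N = 5+11+2+101+1 = 120, so the proportions are 0.04167, 0.09167, 0.01667, 0.84167, 0.00833 (working shown to 5 dp, full precision carried).
D = 0.04167² + 0.09167² + 0.01667² + 0.84167² + 0.00833² = 0.00174 + 0.00840 + 0.00028 + 0.70840 + 0.00007 = 0.71889.
So 1 − D = 0.28111, i.e. 0.281 to 3 decimal places.

0.281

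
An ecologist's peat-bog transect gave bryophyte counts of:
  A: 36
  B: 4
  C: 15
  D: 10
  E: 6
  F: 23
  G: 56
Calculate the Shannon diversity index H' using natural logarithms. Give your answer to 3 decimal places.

Total N = 36+4+15+10+6+23+56 = 150, so the proportions are 0.24, 0.02667, 0.1, 0.06667, 0.04, 0.15333, 0.37333 (working shown to 5 dp, full precision carried).
Each pᵢ ln pᵢ term: 0.24×(-1.42712)=-0.34251, 0.02667×(-3.62434)=-0.09665, 0.1×(-2.30259)=-0.23026, 0.06667×(-2.70805)=-0.18054, 0.04×(-3.21888)=-0.12876, 0.15333×(-1.87514)=-0.28752, 0.37333×(-0.98528)=-0.36784.
Sum = -1.63407, so H' = 1.634.

1.634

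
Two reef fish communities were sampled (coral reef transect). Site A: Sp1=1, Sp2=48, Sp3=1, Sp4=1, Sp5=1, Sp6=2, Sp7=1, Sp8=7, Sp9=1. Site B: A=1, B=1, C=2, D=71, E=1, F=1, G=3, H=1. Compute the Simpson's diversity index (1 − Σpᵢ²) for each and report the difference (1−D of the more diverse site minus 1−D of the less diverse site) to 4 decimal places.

0.1757

Site A: N=63, proportions 0.015873, 0.761905, 0.015873, 0.015873, 0.015873, 0.031746, 0.015873, 0.111111, 0.015873, giving 1−D = 0.404636 (working shown to 6 dp, full precision carried).
Site B: N=81, proportions 0.012346, 0.012346, 0.024691, 0.876543, 0.012346, 0.012346, 0.037037, 0.012346, giving 1−D = 0.228929.
Difference = |0.404636 − 0.228929| = 0.175707, i.e. 0.1757 to 4 decimal places.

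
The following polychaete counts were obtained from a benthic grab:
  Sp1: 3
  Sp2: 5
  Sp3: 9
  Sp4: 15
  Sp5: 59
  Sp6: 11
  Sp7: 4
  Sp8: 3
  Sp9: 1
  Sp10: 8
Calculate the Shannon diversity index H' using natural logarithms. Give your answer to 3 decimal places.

1.685

Total N = 3+5+9+15+59+11+4+3+1+8 = 118, so the proportions are 0.02542, 0.04237, 0.07627, 0.12712, 0.5, 0.09322, 0.0339, 0.02542, 0.00847, 0.0678 (working shown to 5 dp, full precision carried).
Each pᵢ ln pᵢ term: 0.02542×(-3.67207)=-0.09336, 0.04237×(-3.16125)=-0.13395, 0.07627×(-2.57346)=-0.19628, 0.12712×(-2.06263)=-0.26220, 0.5×(-0.69315)=-0.34657, 0.09322×(-2.37279)=-0.22119, 0.0339×(-3.38439)=-0.11473, 0.02542×(-3.67207)=-0.09336, 0.00847×(-4.77068)=-0.04043, 0.0678×(-2.69124)=-0.18246.
Sum = -1.68452, so H' = 1.685.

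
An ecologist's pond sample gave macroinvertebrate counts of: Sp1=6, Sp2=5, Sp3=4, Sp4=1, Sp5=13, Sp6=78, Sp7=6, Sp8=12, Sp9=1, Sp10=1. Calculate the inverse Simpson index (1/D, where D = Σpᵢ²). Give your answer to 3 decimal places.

2.476

Total N = 6+5+4+1+13+78+6+12+1+1 = 127, so the proportions are 0.047244, 0.03937, 0.031496, 0.007874, 0.102362, 0.614173, 0.047244, 0.094488, 0.007874, 0.007874 (working shown to 6 dp, full precision carried).
D = 0.047244² + 0.03937² + 0.031496² + 0.007874² + 0.102362² + 0.614173² + 0.047244² + 0.094488² + 0.007874² + 0.007874² = 0.002232 + 0.001550 + 0.000992 + 0.000062 + 0.010478 + 0.377209 + 0.002232 + 0.008928 + 0.000062 + 0.000062 = 0.403807.
So 1/D = 2.47643, i.e. 2.476 to 3 decimal places.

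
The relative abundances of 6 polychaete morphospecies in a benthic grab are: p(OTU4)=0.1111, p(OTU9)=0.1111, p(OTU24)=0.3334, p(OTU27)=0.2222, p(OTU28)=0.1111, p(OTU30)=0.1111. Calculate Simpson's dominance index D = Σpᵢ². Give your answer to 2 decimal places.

D = 0.1111² + 0.1111² + 0.3334² + 0.2222² + 0.1111² + 0.1111² = 0.0123 + 0.0123 + 0.1112 + 0.0494 + 0.0123 + 0.0123 = 0.2099 (working shown to 4 dp, full precision carried).
To 2 decimal places, D = 0.21.

0.21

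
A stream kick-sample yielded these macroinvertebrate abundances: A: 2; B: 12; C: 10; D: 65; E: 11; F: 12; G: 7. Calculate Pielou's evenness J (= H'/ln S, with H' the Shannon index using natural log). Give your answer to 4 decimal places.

Total N = 2+12+10+65+11+12+7 = 119, so the proportions are 0.016807, 0.10084, 0.084034, 0.546218, 0.092437, 0.10084, 0.058824 (working shown to 6 dp, full precision carried).
H' = −Σ pᵢ ln pᵢ = −((-0.068672) + (-0.231350) + (-0.208112) + (-0.330318) + (-0.220114) + (-0.231350) + (-0.166660)) = 1.456575.
With S = 7 species, ln S = 1.945910, so J = 1.456575/1.945910 = 0.748531, i.e. 0.7485 to 4 decimal places.

0.7485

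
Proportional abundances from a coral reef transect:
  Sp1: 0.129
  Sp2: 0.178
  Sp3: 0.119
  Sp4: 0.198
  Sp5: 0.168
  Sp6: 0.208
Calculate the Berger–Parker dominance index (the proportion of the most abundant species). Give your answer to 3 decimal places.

The largest proportion is 0.208, i.e. d = 0.208 to 3 decimal places.

0.208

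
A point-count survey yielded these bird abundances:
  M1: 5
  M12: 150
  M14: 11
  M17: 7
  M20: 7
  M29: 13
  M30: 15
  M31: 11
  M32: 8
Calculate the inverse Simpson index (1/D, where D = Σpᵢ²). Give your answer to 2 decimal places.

Total N = 5+150+11+7+7+13+15+11+8 = 227, so the proportions are 0.02203, 0.66079, 0.04846, 0.03084, 0.03084, 0.05727, 0.06608, 0.04846, 0.03524 (working shown to 5 dp, full precision carried).
D = 0.02203² + 0.66079² + 0.04846² + 0.03084² + 0.03084² + 0.05727² + 0.06608² + 0.04846² + 0.03524² = 0.00049 + 0.43665 + 0.00235 + 0.00095 + 0.00095 + 0.00328 + 0.00437 + 0.00235 + 0.00124 = 0.45262.
So 1/D = 2.2094, i.e. 2.21 to 2 decimal places.

2.21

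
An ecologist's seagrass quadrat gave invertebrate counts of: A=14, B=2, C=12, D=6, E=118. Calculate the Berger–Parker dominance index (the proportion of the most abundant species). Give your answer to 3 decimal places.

Total N = 14+2+12+6+118 = 152, so the proportions are 0.09211, 0.01316, 0.07895, 0.03947, 0.77632 (working shown to 5 dp, full precision carried).
The largest proportion is 0.77632, i.e. d = 0.776 to 3 decimal places.

0.776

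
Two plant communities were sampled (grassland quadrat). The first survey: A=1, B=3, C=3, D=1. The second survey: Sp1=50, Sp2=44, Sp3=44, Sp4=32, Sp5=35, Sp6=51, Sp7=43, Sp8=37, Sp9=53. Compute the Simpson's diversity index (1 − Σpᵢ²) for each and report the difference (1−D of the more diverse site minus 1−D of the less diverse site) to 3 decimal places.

0.199

The first survey: N=8, proportions 0.125, 0.375, 0.375, 0.125, giving 1−D = 0.68750 (working shown to 5 dp, full precision carried).
The second survey: N=389, proportions 0.12853, 0.11311, 0.11311, 0.08226, 0.08997, 0.13111, 0.11054, 0.09512, 0.13625, giving 1−D = 0.88601.
Difference = |0.68750 − 0.88601| = 0.19851, i.e. 0.199 to 3 decimal places.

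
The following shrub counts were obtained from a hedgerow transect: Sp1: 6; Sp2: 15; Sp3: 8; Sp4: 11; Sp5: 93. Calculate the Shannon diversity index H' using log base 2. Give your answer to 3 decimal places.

Total N = 6+15+8+11+93 = 133, so the proportions are 0.04511, 0.11278, 0.06015, 0.08271, 0.69925 (working shown to 5 dp, full precision carried).
Each pᵢ log₂ pᵢ term: 0.04511×(-4.47032)=-0.20167, 0.11278×(-3.14839)=-0.35508, 0.06015×(-4.05528)=-0.24393, 0.08271×(-3.59585)=-0.29740, 0.69925×(-0.51612)=-0.36090.
Sum = -1.45898, so H' = 1.459.

1.459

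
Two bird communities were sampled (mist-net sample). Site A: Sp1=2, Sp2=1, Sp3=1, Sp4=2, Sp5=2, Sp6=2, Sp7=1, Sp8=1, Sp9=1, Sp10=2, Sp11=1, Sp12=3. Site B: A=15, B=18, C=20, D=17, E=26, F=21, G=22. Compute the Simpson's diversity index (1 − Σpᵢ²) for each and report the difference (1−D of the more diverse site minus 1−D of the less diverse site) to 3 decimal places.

0.050

Site A: N=19, proportions 0.10526, 0.05263, 0.05263, 0.10526, 0.10526, 0.10526, 0.05263, 0.05263, 0.05263, 0.10526, 0.05263, 0.15789, giving 1−D = 0.90305 (working shown to 5 dp, full precision carried).
Site B: N=139, proportions 0.10791, 0.1295, 0.14388, 0.1223, 0.18705, 0.15108, 0.15827, giving 1−D = 0.85306.
Difference = |0.90305 − 0.85306| = 0.04999, i.e. 0.050 to 3 decimal places.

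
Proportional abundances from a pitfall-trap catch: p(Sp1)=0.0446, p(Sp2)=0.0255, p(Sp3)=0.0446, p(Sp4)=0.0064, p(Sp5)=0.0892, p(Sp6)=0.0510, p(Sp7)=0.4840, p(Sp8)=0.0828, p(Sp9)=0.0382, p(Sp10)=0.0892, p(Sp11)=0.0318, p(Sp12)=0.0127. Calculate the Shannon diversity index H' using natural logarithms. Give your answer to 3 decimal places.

Each pᵢ ln pᵢ term (working shown to 5 dp, full precision carried): 0.0446×(-3.11002)=-0.13871, 0.0255×(-3.66908)=-0.09356, 0.0446×(-3.11002)=-0.13871, 0.0064×(-5.05146)=-0.03233, 0.0892×(-2.41687)=-0.21559, 0.051×(-2.97593)=-0.15177, 0.484×(-0.72567)=-0.35122, 0.0828×(-2.49133)=-0.20628, 0.0382×(-3.26492)=-0.12472, 0.0892×(-2.41687)=-0.21559, 0.0318×(-3.44829)=-0.10966, 0.0127×(-4.36615)=-0.05545.
Sum = -1.83358, so H' = 1.834.

1.834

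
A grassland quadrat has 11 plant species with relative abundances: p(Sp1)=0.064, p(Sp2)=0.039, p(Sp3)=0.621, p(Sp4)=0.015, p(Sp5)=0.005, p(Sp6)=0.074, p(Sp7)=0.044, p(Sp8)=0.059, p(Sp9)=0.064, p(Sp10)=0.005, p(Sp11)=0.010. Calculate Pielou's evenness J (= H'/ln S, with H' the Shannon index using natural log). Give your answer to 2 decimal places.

H' = −Σ pᵢ ln pᵢ = −((-0.1759) + (-0.1265) + (-0.2959) + (-0.0630) + (-0.0265) + (-0.1927) + (-0.1374) + (-0.1670) + (-0.1759) + (-0.0265) + (-0.0461)) = 1.4334 (working shown to 4 dp, full precision carried).
With S = 11 species, ln S = 2.3979, so J = 1.4334/2.3979 = 0.5978, i.e. 0.60 to 2 decimal places.

0.60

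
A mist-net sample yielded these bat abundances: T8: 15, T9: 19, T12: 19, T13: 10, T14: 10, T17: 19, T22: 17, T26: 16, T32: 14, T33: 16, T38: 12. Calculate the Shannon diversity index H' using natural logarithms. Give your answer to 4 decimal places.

Total N = 15+19+19+10+10+19+17+16+14+16+12 = 167, so the proportions are 0.08982, 0.113772, 0.113772, 0.05988, 0.05988, 0.113772, 0.101796, 0.095808, 0.083832, 0.095808, 0.071856 (working shown to 6 dp, full precision carried).
Each pᵢ ln pᵢ term: 0.08982×(-2.409944)=-0.216462, 0.113772×(-2.173555)=-0.247291, 0.113772×(-2.173555)=-0.247291, 0.05988×(-2.815409)=-0.168587, 0.05988×(-2.815409)=-0.168587, 0.113772×(-2.173555)=-0.247291, 0.101796×(-2.284780)=-0.232582, 0.095808×(-2.345405)=-0.224709, 0.083832×(-2.478936)=-0.207815, 0.095808×(-2.345405)=-0.224709, 0.071856×(-2.633087)=-0.189204.
Sum = -2.374529, so H' = 2.3745.

2.3745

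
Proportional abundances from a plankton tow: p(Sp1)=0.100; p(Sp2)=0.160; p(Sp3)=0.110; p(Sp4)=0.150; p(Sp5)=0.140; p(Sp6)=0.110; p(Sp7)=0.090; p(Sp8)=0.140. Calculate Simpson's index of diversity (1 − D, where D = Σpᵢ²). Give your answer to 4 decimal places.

0.8704

D = 0.1² + 0.16² + 0.11² + 0.15² + 0.14² + 0.11² + 0.09² + 0.14² = 0.010000 + 0.025600 + 0.012100 + 0.022500 + 0.019600 + 0.012100 + 0.008100 + 0.019600 = 0.129600 (working shown to 6 dp, full precision carried).
So 1 − D = 0.870400, i.e. 0.8704 to 4 decimal places.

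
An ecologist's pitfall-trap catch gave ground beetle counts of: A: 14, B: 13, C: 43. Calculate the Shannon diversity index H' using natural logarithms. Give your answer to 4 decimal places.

Total N = 14+13+43 = 70, so the proportions are 0.2, 0.185714, 0.614286 (working shown to 6 dp, full precision carried).
Each pᵢ ln pᵢ term: 0.2×(-1.609438)=-0.321888, 0.185714×(-1.683546)=-0.312659, 0.614286×(-0.487295)=-0.299338.
Sum = -0.933885, so H' = 0.9339.

0.9339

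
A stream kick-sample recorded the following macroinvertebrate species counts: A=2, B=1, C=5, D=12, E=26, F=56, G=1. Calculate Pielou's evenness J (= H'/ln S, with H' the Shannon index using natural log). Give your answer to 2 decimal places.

Total N = 2+1+5+12+26+56+1 = 103, so the proportions are 0.0194, 0.0097, 0.0485, 0.1165, 0.2524, 0.5437, 0.0097 (working shown to 4 dp, full precision carried).
H' = −Σ pᵢ ln pᵢ = −((-0.0765) + (-0.0450) + (-0.1469) + (-0.2505) + (-0.3475) + (-0.3313) + (-0.0450)) = 1.2427.
With S = 7 species, ln S = 1.9459, so J = 1.2427/1.9459 = 0.6386, i.e. 0.64 to 2 decimal places.

0.64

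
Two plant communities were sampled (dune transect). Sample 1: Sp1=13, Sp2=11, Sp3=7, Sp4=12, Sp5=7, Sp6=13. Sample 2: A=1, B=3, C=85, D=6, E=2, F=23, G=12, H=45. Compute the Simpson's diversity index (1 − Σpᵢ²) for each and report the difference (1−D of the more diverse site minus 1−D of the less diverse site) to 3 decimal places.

Sample 1: N=63, proportions 0.20635, 0.1746, 0.11111, 0.19048, 0.11111, 0.20635, giving 1−D = 0.82338 (working shown to 5 dp, full precision carried).
Sample 2: N=177, proportions 0.00565, 0.01695, 0.48023, 0.0339, 0.0113, 0.12994, 0.0678, 0.25424, giving 1−D = 0.68167.
Difference = |0.82338 − 0.68167| = 0.14171, i.e. 0.142 to 3 decimal places.

0.142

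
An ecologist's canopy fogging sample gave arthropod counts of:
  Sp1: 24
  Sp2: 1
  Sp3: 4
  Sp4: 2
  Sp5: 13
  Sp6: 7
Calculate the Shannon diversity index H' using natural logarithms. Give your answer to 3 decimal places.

1.379

Total N = 24+1+4+2+13+7 = 51, so the proportions are 0.47059, 0.01961, 0.07843, 0.03922, 0.2549, 0.13725 (working shown to 5 dp, full precision carried).
Each pᵢ ln pᵢ term: 0.47059×(-0.75377)=-0.35472, 0.01961×(-3.93183)=-0.07709, 0.07843×(-2.54553)=-0.19965, 0.03922×(-3.23868)=-0.12701, 0.2549×(-1.36688)=-0.34842, 0.13725×(-1.98592)=-0.27258.
Sum = -1.37946, so H' = 1.379.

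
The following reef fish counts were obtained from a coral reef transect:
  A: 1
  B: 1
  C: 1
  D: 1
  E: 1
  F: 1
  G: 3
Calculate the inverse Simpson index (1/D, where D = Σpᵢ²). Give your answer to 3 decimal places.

Total N = 1+1+1+1+1+1+3 = 9, so the proportions are 0.1111111, 0.1111111, 0.1111111, 0.1111111, 0.1111111, 0.1111111, 0.3333333 (working shown to 7 dp, full precision carried).
D = 0.1111111² + 0.1111111² + 0.1111111² + 0.1111111² + 0.1111111² + 0.1111111² + 0.3333333² = 0.0123457 + 0.0123457 + 0.0123457 + 0.0123457 + 0.0123457 + 0.0123457 + 0.1111111 = 0.1851852.
So 1/D = 5.40000, i.e. 5.400 to 3 decimal places.

5.400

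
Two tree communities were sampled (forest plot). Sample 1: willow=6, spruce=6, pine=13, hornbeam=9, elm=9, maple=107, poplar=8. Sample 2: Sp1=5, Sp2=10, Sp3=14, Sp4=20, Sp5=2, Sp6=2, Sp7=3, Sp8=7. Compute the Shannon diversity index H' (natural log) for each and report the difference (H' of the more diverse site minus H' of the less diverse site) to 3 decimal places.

0.605

Sample 1: N=158, proportions 0.037975, 0.037975, 0.082278, 0.056962, 0.056962, 0.677215, 0.050633, giving H' = 1.195356 (working shown to 6 dp, full precision carried).
Sample 2: N=63, proportions 0.079365, 0.15873, 0.222222, 0.31746, 0.031746, 0.031746, 0.047619, 0.111111, giving H' = 1.799892.
Difference = |1.195356 − 1.799892| = 0.604536, i.e. 0.605 to 3 decimal places.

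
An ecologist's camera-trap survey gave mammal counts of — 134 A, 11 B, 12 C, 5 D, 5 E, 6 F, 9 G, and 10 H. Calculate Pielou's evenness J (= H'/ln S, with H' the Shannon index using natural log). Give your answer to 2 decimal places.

Total N = 134+11+12+5+5+6+9+10 = 192, so the proportions are 0.6979, 0.0573, 0.0625, 0.026, 0.026, 0.0312, 0.0469, 0.0521 (working shown to 4 dp, full precision carried).
H' = −Σ pᵢ ln pᵢ = −((-0.2510) + (-0.1638) + (-0.1733) + (-0.0950) + (-0.0950) + (-0.1083) + (-0.1435) + (-0.1539)) = 1.1838.
With S = 8 species, ln S = 2.0794, so J = 1.1838/2.0794 = 0.5693, i.e. 0.57 to 2 decimal places.

0.57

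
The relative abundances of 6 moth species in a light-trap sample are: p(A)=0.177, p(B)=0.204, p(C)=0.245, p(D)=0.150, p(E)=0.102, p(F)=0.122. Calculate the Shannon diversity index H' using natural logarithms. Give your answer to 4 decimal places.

1.7494

Each pᵢ ln pᵢ term (working shown to 6 dp, full precision carried): 0.177×(-1.731606)=-0.306494, 0.204×(-1.589635)=-0.324286, 0.245×(-1.406497)=-0.344592, 0.15×(-1.897120)=-0.284568, 0.102×(-2.282782)=-0.232844, 0.122×(-2.103734)=-0.256656.
Sum = -1.749439, so H' = 1.7494.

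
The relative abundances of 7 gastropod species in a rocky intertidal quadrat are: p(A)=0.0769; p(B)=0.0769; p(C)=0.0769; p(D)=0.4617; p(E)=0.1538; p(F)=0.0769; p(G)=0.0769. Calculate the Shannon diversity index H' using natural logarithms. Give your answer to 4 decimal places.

Each pᵢ ln pᵢ term (working shown to 6 dp, full precision carried): 0.0769×(-2.565249)=-0.197268, 0.0769×(-2.565249)=-0.197268, 0.0769×(-2.565249)=-0.197268, 0.4617×(-0.772840)=-0.356820, 0.1538×(-1.872102)=-0.287929, 0.0769×(-2.565249)=-0.197268, 0.0769×(-2.565249)=-0.197268.
Sum = -1.631088, so H' = 1.6311.

1.6311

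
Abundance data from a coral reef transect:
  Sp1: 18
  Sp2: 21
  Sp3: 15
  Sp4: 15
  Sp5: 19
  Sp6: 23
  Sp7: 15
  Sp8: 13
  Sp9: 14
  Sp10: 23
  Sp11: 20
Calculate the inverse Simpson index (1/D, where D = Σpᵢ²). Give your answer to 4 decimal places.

10.6004

Total N = 18+21+15+15+19+23+15+13+14+23+20 = 196, so the proportions are 0.091836735, 0.107142857, 0.076530612, 0.076530612, 0.096938776, 0.117346939, 0.076530612, 0.066326531, 0.071428571, 0.117346939, 0.102040816 (working shown to 9 dp, full precision carried).
D = 0.091836735² + 0.107142857² + 0.076530612² + 0.076530612² + 0.096938776² + 0.117346939² + 0.076530612² + 0.066326531² + 0.071428571² + 0.117346939² + 0.102040816² = 0.008433986 + 0.011479592 + 0.005856935 + 0.005856935 + 0.009397126 + 0.013770304 + 0.005856935 + 0.004399209 + 0.005102041 + 0.013770304 + 0.010412328 = 0.094335693.
So 1/D = 10.600442, i.e. 10.6004 to 4 decimal places.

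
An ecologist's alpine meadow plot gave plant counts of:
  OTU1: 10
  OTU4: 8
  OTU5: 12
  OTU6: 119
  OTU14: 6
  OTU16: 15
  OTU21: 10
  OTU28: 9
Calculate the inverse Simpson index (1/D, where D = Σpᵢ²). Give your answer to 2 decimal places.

Total N = 10+8+12+119+6+15+10+9 = 189, so the proportions are 0.05291, 0.04233, 0.06349, 0.62963, 0.03175, 0.07937, 0.05291, 0.04762 (working shown to 5 dp, full precision carried).
D = 0.05291² + 0.04233² + 0.06349² + 0.62963² + 0.03175² + 0.07937² + 0.05291² + 0.04762² = 0.00280 + 0.00179 + 0.00403 + 0.39643 + 0.00101 + 0.00630 + 0.00280 + 0.00227 = 0.41743.
So 1/D = 2.3956, i.e. 2.40 to 2 decimal places.

2.40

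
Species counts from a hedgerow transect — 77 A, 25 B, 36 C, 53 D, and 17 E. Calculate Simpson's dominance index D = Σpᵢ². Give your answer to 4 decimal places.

0.2531

Total N = 77+25+36+53+17 = 208, so the proportions are 0.370192, 0.120192, 0.173077, 0.254808, 0.081731 (working shown to 6 dp, full precision carried).
D = 0.370192² + 0.120192² + 0.173077² + 0.254808² + 0.081731² = 0.137042 + 0.014446 + 0.029956 + 0.064927 + 0.006680 = 0.253051.
To 4 decimal places, D = 0.2531.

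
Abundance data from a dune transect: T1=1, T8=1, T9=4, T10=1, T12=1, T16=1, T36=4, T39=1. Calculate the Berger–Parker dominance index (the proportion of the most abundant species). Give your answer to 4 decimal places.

Total N = 1+1+4+1+1+1+4+1 = 14, so the proportions are 0.071429, 0.071429, 0.285714, 0.071429, 0.071429, 0.071429, 0.285714, 0.071429 (working shown to 6 dp, full precision carried).
The largest proportion is 0.285714, i.e. d = 0.2857 to 4 decimal places.

0.2857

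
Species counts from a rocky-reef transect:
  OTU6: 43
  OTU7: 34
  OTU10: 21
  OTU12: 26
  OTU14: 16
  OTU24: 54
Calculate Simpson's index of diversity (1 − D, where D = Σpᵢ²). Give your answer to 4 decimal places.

Total N = 43+34+21+26+16+54 = 194, so the proportions are 0.221649, 0.175258, 0.108247, 0.134021, 0.082474, 0.278351 (working shown to 6 dp, full precision carried).
D = 0.221649² + 0.175258² + 0.108247² + 0.134021² + 0.082474² + 0.278351² = 0.049128 + 0.030715 + 0.011718 + 0.017962 + 0.006802 + 0.077479 = 0.193804.
So 1 − D = 0.806196, i.e. 0.8062 to 4 decimal places.

0.8062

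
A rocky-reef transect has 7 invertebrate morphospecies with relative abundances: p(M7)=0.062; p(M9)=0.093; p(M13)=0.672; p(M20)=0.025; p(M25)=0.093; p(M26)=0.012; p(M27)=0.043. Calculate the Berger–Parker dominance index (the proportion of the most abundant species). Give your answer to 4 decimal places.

The largest proportion is 0.672, i.e. d = 0.6720 to 4 decimal places.

0.6720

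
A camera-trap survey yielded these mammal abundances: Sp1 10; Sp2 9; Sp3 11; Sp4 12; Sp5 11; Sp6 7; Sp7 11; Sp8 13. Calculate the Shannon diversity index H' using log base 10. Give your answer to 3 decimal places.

0.897

Total N = 10+9+11+12+11+7+11+13 = 84, so the proportions are 0.11905, 0.10714, 0.13095, 0.14286, 0.13095, 0.08333, 0.13095, 0.15476 (working shown to 5 dp, full precision carried).
Each pᵢ log₁₀ pᵢ term: 0.11905×(-0.92428)=-0.11003, 0.10714×(-0.97004)=-0.10393, 0.13095×(-0.88289)=-0.11562, 0.14286×(-0.84510)=-0.12073, 0.13095×(-0.88289)=-0.11562, 0.08333×(-1.07918)=-0.08993, 0.13095×(-0.88289)=-0.11562, 0.15476×(-0.81034)=-0.12541.
Sum = -0.89688, so H' = 0.897.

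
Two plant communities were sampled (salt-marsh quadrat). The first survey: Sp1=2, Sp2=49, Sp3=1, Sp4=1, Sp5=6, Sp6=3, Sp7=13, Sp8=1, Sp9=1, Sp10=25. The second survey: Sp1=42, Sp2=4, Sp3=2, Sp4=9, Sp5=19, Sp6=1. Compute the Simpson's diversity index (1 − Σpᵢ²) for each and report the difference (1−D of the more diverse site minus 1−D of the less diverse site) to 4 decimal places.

The first survey: N=102, proportions 0.0196078, 0.4803922, 0.0098039, 0.0098039, 0.0588235, 0.0294118, 0.127451, 0.0098039, 0.0098039, 0.245098, giving 1−D = 0.6878124 (working shown to 7 dp, full precision carried).
The second survey: N=77, proportions 0.5454545, 0.0519481, 0.025974, 0.1168831, 0.2467532, 0.012987, giving 1−D = 0.6243886.
Difference = |0.6878124 − 0.6243886| = 0.0634238, i.e. 0.0634 to 4 decimal places.

0.0634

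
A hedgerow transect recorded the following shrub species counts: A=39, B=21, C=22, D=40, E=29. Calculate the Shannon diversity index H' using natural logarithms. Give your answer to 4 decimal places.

Total N = 39+21+22+40+29 = 151, so the proportions are 0.258278, 0.139073, 0.145695, 0.264901, 0.192053 (working shown to 6 dp, full precision carried).
Each pᵢ ln pᵢ term: 0.258278×(-1.353718)=-0.349636, 0.139073×(-1.972757)=-0.274357, 0.145695×(-1.926237)=-0.280644, 0.264901×(-1.328400)=-0.351894, 0.192053×(-1.649984)=-0.316884.
Sum = -1.573415, so H' = 1.5734.

1.5734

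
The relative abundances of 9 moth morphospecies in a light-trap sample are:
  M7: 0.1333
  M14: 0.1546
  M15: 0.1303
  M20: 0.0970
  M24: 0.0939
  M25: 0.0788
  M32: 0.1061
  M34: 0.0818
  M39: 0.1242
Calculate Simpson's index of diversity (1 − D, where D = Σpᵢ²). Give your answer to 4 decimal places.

0.8835

D = 0.1333² + 0.1546² + 0.1303² + 0.097² + 0.0939² + 0.0788² + 0.1061² + 0.0818² + 0.1242² = 0.017769 + 0.023901 + 0.016978 + 0.009409 + 0.008817 + 0.006209 + 0.011257 + 0.006691 + 0.015426 = 0.116458 (working shown to 6 dp, full precision carried).
So 1 − D = 0.883542, i.e. 0.8835 to 4 decimal places.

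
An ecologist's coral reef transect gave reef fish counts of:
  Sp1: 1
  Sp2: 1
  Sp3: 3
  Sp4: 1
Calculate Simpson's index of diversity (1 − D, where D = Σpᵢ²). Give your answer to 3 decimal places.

0.667

Total N = 1+1+3+1 = 6, so the proportions are 0.16667, 0.16667, 0.5, 0.16667 (working shown to 5 dp, full precision carried).
D = 0.16667² + 0.16667² + 0.5² + 0.16667² = 0.02778 + 0.02778 + 0.25000 + 0.02778 = 0.33333.
So 1 − D = 0.66667, i.e. 0.667 to 3 decimal places.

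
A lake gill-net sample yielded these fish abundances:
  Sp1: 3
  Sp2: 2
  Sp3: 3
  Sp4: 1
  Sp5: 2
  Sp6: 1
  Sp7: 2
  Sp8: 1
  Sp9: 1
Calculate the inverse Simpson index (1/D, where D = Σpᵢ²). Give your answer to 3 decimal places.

7.529

Total N = 3+2+3+1+2+1+2+1+1 = 16, so the proportions are 0.1875, 0.125, 0.1875, 0.0625, 0.125, 0.0625, 0.125, 0.0625, 0.0625 (working shown to 7 dp, full precision carried).
D = 0.1875² + 0.125² + 0.1875² + 0.0625² + 0.125² + 0.0625² + 0.125² + 0.0625² + 0.0625² = 0.0351562 + 0.0156250 + 0.0351562 + 0.0039062 + 0.0156250 + 0.0039062 + 0.0156250 + 0.0039062 + 0.0039062 = 0.1328125.
So 1/D = 7.52941, i.e. 7.529 to 3 decimal places.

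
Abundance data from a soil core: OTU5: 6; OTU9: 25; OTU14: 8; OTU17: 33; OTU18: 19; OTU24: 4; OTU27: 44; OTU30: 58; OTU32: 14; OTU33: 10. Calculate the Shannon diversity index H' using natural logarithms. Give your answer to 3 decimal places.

2.019

Total N = 6+25+8+33+19+4+44+58+14+10 = 221, so the proportions are 0.02715, 0.11312, 0.0362, 0.14932, 0.08597, 0.0181, 0.1991, 0.26244, 0.06335, 0.04525 (working shown to 5 dp, full precision carried).
Each pᵢ ln pᵢ term: 0.02715×(-3.60640)=-0.09791, 0.11312×(-2.17929)=-0.24653, 0.0362×(-3.31872)=-0.12013, 0.14932×(-1.90166)=-0.28396, 0.08597×(-2.45372)=-0.21095, 0.0181×(-4.01187)=-0.07261, 0.1991×(-1.61397)=-0.32133, 0.26244×(-1.33772)=-0.35108, 0.06335×(-2.75911)=-0.17478, 0.04525×(-3.09558)=-0.14007.
Sum = -2.01936, so H' = 2.019.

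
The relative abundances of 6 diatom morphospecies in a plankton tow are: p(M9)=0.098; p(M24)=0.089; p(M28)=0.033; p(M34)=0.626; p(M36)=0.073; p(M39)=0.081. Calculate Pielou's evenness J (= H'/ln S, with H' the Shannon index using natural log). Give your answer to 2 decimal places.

0.69

H' = −Σ pᵢ ln pᵢ = −((-0.2276) + (-0.2153) + (-0.1126) + (-0.2932) + (-0.1911) + (-0.2036)) = 1.2434 (working shown to 4 dp, full precision carried).
With S = 6 species, ln S = 1.7918, so J = 1.2434/1.7918 = 0.6939, i.e. 0.69 to 2 decimal places.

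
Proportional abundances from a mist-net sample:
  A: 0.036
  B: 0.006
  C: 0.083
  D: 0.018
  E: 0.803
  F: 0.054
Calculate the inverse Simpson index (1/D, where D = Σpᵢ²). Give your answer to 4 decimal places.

D = 0.036² + 0.006² + 0.083² + 0.018² + 0.803² + 0.054² = 0.0012960 + 0.0000360 + 0.0068890 + 0.0003240 + 0.6448090 + 0.0029160 = 0.6562700 (working shown to 7 dp, full precision carried).
So 1/D = 1.523763, i.e. 1.5238 to 4 decimal places.

1.5238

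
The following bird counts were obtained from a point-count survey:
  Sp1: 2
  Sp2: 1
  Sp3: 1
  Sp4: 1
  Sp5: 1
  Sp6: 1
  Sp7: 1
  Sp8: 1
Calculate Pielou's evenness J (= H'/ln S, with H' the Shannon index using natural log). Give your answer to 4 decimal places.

0.9826

Total N = 2+1+1+1+1+1+1+1 = 9, so the proportions are 0.222222, 0.111111, 0.111111, 0.111111, 0.111111, 0.111111, 0.111111, 0.111111 (working shown to 6 dp, full precision carried).
H' = −Σ pᵢ ln pᵢ = −((-0.334239) + (-0.244136) + (-0.244136) + (-0.244136) + (-0.244136) + (-0.244136) + (-0.244136) + (-0.244136)) = 2.043192.
With S = 8 species, ln S = 2.079442, so J = 2.043192/2.079442 = 0.982568, i.e. 0.9826 to 4 decimal places.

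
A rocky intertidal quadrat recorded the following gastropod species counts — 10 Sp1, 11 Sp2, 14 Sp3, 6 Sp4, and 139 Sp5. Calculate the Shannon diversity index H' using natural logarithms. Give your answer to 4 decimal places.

Total N = 10+11+14+6+139 = 180, so the proportions are 0.055556, 0.061111, 0.077778, 0.033333, 0.772222 (working shown to 6 dp, full precision carried).
Each pᵢ ln pᵢ term: 0.055556×(-2.890372)=-0.160576, 0.061111×(-2.795062)=-0.170809, 0.077778×(-2.553900)=-0.198637, 0.033333×(-3.401197)=-0.113373, 0.772222×(-0.258483)=-0.199606.
Sum = -0.843002, so H' = 0.8430.

0.8430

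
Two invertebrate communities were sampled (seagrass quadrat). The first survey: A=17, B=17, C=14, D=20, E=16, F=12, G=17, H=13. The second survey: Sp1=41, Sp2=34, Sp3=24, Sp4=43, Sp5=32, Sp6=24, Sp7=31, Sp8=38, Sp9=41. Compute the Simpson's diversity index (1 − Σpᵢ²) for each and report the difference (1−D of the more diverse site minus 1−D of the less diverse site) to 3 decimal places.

0.013

The first survey: N=126, proportions 0.13492, 0.13492, 0.11111, 0.15873, 0.12698, 0.09524, 0.13492, 0.10317, giving 1−D = 0.87201 (working shown to 5 dp, full precision carried).
The second survey: N=308, proportions 0.13312, 0.11039, 0.07792, 0.13961, 0.1039, 0.07792, 0.10065, 0.12338, 0.13312, giving 1−D = 0.88459.
Difference = |0.87201 − 0.88459| = 0.01258, i.e. 0.013 to 3 decimal places.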